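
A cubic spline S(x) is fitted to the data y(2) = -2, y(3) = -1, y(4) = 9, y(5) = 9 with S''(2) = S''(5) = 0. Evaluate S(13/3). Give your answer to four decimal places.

Let M_i = S''(x_i). Step sizes h_i = 1, 1, 1; slopes of the chords Δ_i = (y_(i+1) - y_i)/h_i = 1, 10, 0.
  1·M_0 + 4·M_1 + 1·M_2 = 6(Δ_1 - Δ_0) = 54
  1·M_1 + 4·M_2 + 1·M_3 = 6(Δ_2 - Δ_1) = -60
Natural end conditions: M_0 = M_3 = 0.
Solving the tridiagonal system: M_0 = 0, M_1 = 92/5, M_2 = -98/5, M_3 = 0.
On [4, 5], S(x) = 9 + 98/15·(x - 4) - 49/5·(x - 4)² + 49/15·(x - 4)³.
With (x - 4) = 1/3: S(13/3) = 827/81.

10.2099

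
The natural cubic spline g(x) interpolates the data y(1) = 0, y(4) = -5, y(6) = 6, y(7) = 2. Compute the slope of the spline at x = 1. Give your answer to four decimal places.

Write m_i for g''(x_i). With h_i = 3, 2, 1 and divided differences Δ_i = -5/3, 11/2, -4, the continuity of g' gives the tridiagonal system
  3·m_0 + 10·m_1 + 2·m_2 = 6(Δ_1 - Δ_0) = 43
  2·m_1 + 6·m_2 + 1·m_3 = 6(Δ_2 - Δ_1) = -57
Natural end conditions: m_0 = m_3 = 0.
Forward elimination and back-substitution give m_0 = 0, m_1 = 93/14, m_2 = -82/7, m_3 = 0.
On [1, 4], g'(x) = b_0 + 2c_0·(x - 1) + 3d_0·(x - 1)² with b_0 = Δ_0 - h_0(2m_0 + m_1)/6 = -419/84, c_0 = m_0/2 = 0, d_0 = (m_1 - m_0)/(6h_0) = 31/84. So g'(1) = -419/84.

-4.9881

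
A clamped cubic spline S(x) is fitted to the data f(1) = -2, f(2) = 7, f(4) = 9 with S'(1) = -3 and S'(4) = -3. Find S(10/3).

With σ_i denoting the second derivative at x_i, h_i = 1, 2, and Δ_i = (y_(i+1) − y_i)/h_i = 9, 1:
  1·σ_0 + 6·σ_1 + 2·σ_2 = 6(Δ_1 - Δ_0) = -48
Clamped end conditions give two more equations: 2h_0·σ_0 + h_0·σ_1 = 6(Δ_0 - S'(1)) = 72 and h_1·σ_1 + 2h_1·σ_2 = 6(S'(4) - Δ_1) = -24.
Solving: σ_0 = 44, σ_1 = -16, σ_2 = 2.
On [2, 4], S(x) = 7 + 11·(x - 2) - 8·(x - 2)² + 3/2·(x - 2)³.
With (x - 2) = 4/3: S(10/3) = 11.

11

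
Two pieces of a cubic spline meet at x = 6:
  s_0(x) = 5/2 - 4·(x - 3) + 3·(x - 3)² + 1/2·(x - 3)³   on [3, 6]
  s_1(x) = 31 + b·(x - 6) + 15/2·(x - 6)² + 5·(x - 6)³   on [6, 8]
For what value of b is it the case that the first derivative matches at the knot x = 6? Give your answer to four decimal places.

27.5000

s_0'(x) = -4 + 6·(x - 3) + 3/2·(x - 3)², so s_0'(6) = 55/2. On the right, s_1'(6) = b, so b = 55/2.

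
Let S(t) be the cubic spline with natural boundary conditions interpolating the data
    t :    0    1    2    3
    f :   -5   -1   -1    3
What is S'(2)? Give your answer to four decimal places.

Write m_i for S''(x_i). With h_i = 1, 1, 1 and divided differences Δ_i = 4, 0, 4, the continuity of S' gives the tridiagonal system
  1·m_0 + 4·m_1 + 1·m_2 = 6(Δ_1 - Δ_0) = -24
  1·m_1 + 4·m_2 + 1·m_3 = 6(Δ_2 - Δ_1) = 24
Natural end conditions: m_0 = m_3 = 0.
Solving: m_0 = 0, m_1 = -8, m_2 = 8, m_3 = 0.
On [2, 3], S'(t) = b_2 + 2c_2·(t - 2) + 3d_2·(t - 2)² with b_2 = Δ_2 - h_2(2m_2 + m_3)/6 = 4/3, c_2 = m_2/2 = 4, d_2 = (m_3 - m_2)/(6h_2) = -4/3. So S'(2) = 4/3.

1.3333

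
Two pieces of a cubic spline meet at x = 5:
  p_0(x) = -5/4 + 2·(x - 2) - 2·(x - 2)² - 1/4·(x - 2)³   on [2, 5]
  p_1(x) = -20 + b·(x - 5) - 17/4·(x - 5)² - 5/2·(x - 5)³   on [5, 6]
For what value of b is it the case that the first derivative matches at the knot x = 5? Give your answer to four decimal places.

p_0'(x) = 2 - 4·(x - 2) - 3/4·(x - 2)², so p_0'(5) = -67/4. On the right, p_1'(5) = b, so b = -67/4.

-16.7500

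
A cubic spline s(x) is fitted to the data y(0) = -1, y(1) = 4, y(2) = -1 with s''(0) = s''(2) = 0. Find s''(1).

Write M_i for s''(x_i). With h_i = 1, 1 and divided differences Δ_i = 5, -5, the continuity of s' gives the tridiagonal system
  1·M_0 + 4·M_1 + 1·M_2 = 6(Δ_1 - Δ_0) = -60
Natural end conditions: M_0 = M_2 = 0.
Solving the tridiagonal system: M_0 = 0, M_1 = -15, M_2 = 0.

-15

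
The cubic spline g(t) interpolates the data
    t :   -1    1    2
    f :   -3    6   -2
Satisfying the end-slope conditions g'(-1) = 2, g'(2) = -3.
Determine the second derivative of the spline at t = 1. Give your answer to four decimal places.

Let m_i = g''(x_i). Step sizes h_i = 2, 1; slopes of the chords Δ_i = (y_(i+1) - y_i)/h_i = 9/2, -8.
  2·m_0 + 6·m_1 + 1·m_2 = 6(Δ_1 - Δ_0) = -75
Clamped end conditions give two more equations: 2h_0·m_0 + h_0·m_1 = 6(Δ_0 - g'(-1)) = 15 and h_1·m_1 + 2h_1·m_2 = 6(g'(2) - Δ_1) = 30.
Forward elimination and back-substitution give m_0 = 175/12, m_1 = -65/3, m_2 = 155/6.

-21.6667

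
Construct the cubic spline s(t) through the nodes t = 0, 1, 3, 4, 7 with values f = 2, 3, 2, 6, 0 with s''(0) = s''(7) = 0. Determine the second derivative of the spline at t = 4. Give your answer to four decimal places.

Write σ_i for s''(x_i). With h_i = 1, 2, 1, 3 and divided differences Δ_i = 1, -1/2, 4, -2, the continuity of s' gives the tridiagonal system
  1·σ_0 + 6·σ_1 + 2·σ_2 = 6(Δ_1 - Δ_0) = -9
  2·σ_1 + 6·σ_2 + 1·σ_3 = 6(Δ_2 - Δ_1) = 27
  1·σ_2 + 8·σ_3 + 3·σ_4 = 6(Δ_3 - Δ_2) = -36
Natural end conditions: σ_0 = σ_4 = 0.
Solving: σ_0 = 0, σ_1 = -927/250, σ_2 = 828/125, σ_3 = -666/125, σ_4 = 0.

-5.3280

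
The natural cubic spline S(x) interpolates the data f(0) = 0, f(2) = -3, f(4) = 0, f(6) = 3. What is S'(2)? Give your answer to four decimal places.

0.1000

Let M_i = S''(x_i). Step sizes h_i = 2, 2, 2; slopes of the chords Δ_i = (y_(i+1) - y_i)/h_i = -3/2, 3/2, 3/2.
  2·M_0 + 8·M_1 + 2·M_2 = 6(Δ_1 - Δ_0) = 18
  2·M_1 + 8·M_2 + 2·M_3 = 6(Δ_2 - Δ_1) = 0
Natural end conditions: M_0 = M_3 = 0.
Forward elimination and back-substitution give M_0 = 0, M_1 = 12/5, M_2 = -3/5, M_3 = 0.
On [2, 4], S'(x) = b_1 + 2c_1·(x - 2) + 3d_1·(x - 2)² with b_1 = Δ_1 - h_1(2M_1 + M_2)/6 = 1/10, c_1 = M_1/2 = 6/5, d_1 = (M_2 - M_1)/(6h_1) = -1/4. So S'(2) = 1/10.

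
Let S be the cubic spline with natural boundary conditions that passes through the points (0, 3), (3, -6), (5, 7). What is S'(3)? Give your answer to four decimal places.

2.7000

Write M_i for S''(x_i). With h_i = 3, 2 and divided differences Δ_i = -3, 13/2, the continuity of S' gives the tridiagonal system
  3·M_0 + 10·M_1 + 2·M_2 = 6(Δ_1 - Δ_0) = 57
Natural end conditions: M_0 = M_2 = 0.
Forward elimination and back-substitution give M_0 = 0, M_1 = 57/10, M_2 = 0.
On [3, 5], S'(x) = b_1 + 2c_1·(x - 3) + 3d_1·(x - 3)² with b_1 = Δ_1 - h_1(2M_1 + M_2)/6 = 27/10, c_1 = M_1/2 = 57/20, d_1 = (M_2 - M_1)/(6h_1) = -19/40. So S'(3) = 27/10.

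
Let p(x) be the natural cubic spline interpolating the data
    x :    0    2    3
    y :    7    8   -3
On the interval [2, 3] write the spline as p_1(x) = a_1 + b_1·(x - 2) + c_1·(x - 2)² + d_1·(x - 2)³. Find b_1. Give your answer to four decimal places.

-7.1667

Let M_i = p''(x_i). Step sizes h_i = 2, 1; slopes of the chords Δ_i = (y_(i+1) - y_i)/h_i = 1/2, -11.
  2·M_0 + 6·M_1 + 1·M_2 = 6(Δ_1 - Δ_0) = -69
Natural end conditions: M_0 = M_2 = 0.
Forward elimination and back-substitution give M_0 = 0, M_1 = -23/2, M_2 = 0.
On [2, 3], with p_1(x) = a_1 + b_1·(x - 2) + c_1·(x - 2)² + d_1·(x - 2)³: c_1 = M_1/2 = -23/4, d_1 = (M_2 - M_1)/(6h_1) = 23/12, b_1 = Δ_1 - h_1(2M_1 + M_2)/6 = -43/6.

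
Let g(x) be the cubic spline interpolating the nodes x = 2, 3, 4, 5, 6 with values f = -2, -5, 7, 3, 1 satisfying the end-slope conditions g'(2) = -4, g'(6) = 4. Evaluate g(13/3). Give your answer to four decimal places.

Let m_i = g''(x_i). Step sizes h_i = 1, 1, 1, 1; slopes of the chords Δ_i = (y_(i+1) - y_i)/h_i = -3, 12, -4, -2.
  1·m_0 + 4·m_1 + 1·m_2 = 6(Δ_1 - Δ_0) = 90
  1·m_1 + 4·m_2 + 1·m_3 = 6(Δ_2 - Δ_1) = -96
  1·m_2 + 4·m_3 + 1·m_4 = 6(Δ_3 - Δ_2) = 12
Clamped end conditions give two more equations: 2h_0·m_0 + h_0·m_1 = 6(Δ_0 - g'(2)) = 6 and h_3·m_3 + 2h_3·m_4 = 6(g'(6) - Δ_3) = 36.
Forward elimination and back-substitution give m_0 = -403/28, m_1 = 487/14, m_2 = -139/4, m_3 = 115/14, m_4 = 389/28.
On [4, 5], g(x) = 7 + 87/14·(x - 4) - 139/8·(x - 4)² + 401/56·(x - 4)³.
With (x - 4) = 1/3: g(13/3) = 5599/756.

7.4061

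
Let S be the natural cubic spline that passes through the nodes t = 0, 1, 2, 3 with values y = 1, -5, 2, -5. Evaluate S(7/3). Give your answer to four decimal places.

1.3704

Let σ_i = S''(x_i). Step sizes h_i = 1, 1, 1; slopes of the chords Δ_i = (y_(i+1) - y_i)/h_i = -6, 7, -7.
  1·σ_0 + 4·σ_1 + 1·σ_2 = 6(Δ_1 - Δ_0) = 78
  1·σ_1 + 4·σ_2 + 1·σ_3 = 6(Δ_2 - Δ_1) = -84
Natural end conditions: σ_0 = σ_3 = 0.
Solving the tridiagonal system: σ_0 = 0, σ_1 = 132/5, σ_2 = -138/5, σ_3 = 0.
On [2, 3], S(t) = 2 + 11/5·(t - 2) - 69/5·(t - 2)² + 23/5·(t - 2)³.
With (t - 2) = 1/3: S(7/3) = 37/27.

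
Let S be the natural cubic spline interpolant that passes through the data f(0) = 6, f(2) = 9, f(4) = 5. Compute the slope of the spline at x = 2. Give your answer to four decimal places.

-0.2500

Put m_i = S'' at the i-th knot. Here h = (2, 2) and Δ = (3/2, -2), so the interior equations h_(i-1)·m_(i-1) + 2(h_(i-1)+h_i)·m_i + h_i·m_(i+1) = 6(Δ_i − Δ_(i-1)) read
  2·m_0 + 8·m_1 + 2·m_2 = 6(Δ_1 - Δ_0) = -21
Natural end conditions: m_0 = m_2 = 0.
Hence m_0 = 0, m_1 = -21/8, m_2 = 0.
On [2, 4], S'(x) = b_1 + 2c_1·(x - 2) + 3d_1·(x - 2)² with b_1 = Δ_1 - h_1(2m_1 + m_2)/6 = -1/4, c_1 = m_1/2 = -21/16, d_1 = (m_2 - m_1)/(6h_1) = 7/32. So S'(2) = -1/4.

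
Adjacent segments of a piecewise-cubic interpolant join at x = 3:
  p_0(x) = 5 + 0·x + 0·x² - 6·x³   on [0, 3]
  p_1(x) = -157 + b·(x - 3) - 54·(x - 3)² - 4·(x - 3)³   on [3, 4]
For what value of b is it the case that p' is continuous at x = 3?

-162

p_0'(x) = 0 + 0·x - 18·x², so p_0'(3) = -162. On the right, p_1'(3) = b, so b = -162.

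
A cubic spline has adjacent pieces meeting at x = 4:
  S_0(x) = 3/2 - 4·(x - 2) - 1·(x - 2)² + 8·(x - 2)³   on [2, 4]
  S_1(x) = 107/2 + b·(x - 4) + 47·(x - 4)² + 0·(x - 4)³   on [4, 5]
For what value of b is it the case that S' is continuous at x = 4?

88

S_0'(x) = -4 - 2·(x - 2) + 24·(x - 2)², so S_0'(4) = 88. On the right, S_1'(4) = b, so b = 88.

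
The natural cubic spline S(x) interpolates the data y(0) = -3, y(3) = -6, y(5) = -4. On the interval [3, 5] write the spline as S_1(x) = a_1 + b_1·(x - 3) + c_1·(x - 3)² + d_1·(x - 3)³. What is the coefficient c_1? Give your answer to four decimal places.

Put m_i = S'' at the i-th knot. Here h = (3, 2) and Δ = (-1, 1), so the interior equations h_(i-1)·m_(i-1) + 2(h_(i-1)+h_i)·m_i + h_i·m_(i+1) = 6(Δ_i − Δ_(i-1)) read
  3·m_0 + 10·m_1 + 2·m_2 = 6(Δ_1 - Δ_0) = 12
Natural end conditions: m_0 = m_2 = 0.
Solving: m_0 = 0, m_1 = 6/5, m_2 = 0.
On [3, 5], with S_1(x) = a_1 + b_1·(x - 3) + c_1·(x - 3)² + d_1·(x - 3)³: c_1 = m_1/2 = 3/5, d_1 = (m_2 - m_1)/(6h_1) = -1/10, b_1 = Δ_1 - h_1(2m_1 + m_2)/6 = 1/5.

0.6000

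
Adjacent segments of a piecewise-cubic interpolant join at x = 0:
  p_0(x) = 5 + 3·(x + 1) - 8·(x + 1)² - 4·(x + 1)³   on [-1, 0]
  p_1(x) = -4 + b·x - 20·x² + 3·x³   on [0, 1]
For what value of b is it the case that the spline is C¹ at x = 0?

-25

p_0'(x) = 3 - 16·(x + 1) - 12·(x + 1)², so p_0'(0) = -25. On the right, p_1'(0) = b, so b = -25.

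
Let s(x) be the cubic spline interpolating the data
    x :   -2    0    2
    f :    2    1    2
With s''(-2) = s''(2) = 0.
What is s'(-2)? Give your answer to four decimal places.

Let m_i = s''(x_i). Step sizes h_i = 2, 2; slopes of the chords Δ_i = (y_(i+1) - y_i)/h_i = -1/2, 1/2.
  2·m_0 + 8·m_1 + 2·m_2 = 6(Δ_1 - Δ_0) = 6
Natural end conditions: m_0 = m_2 = 0.
Solving the tridiagonal system: m_0 = 0, m_1 = 3/4, m_2 = 0.
On [-2, 0], s'(x) = b_0 + 2c_0·(x + 2) + 3d_0·(x + 2)² with b_0 = Δ_0 - h_0(2m_0 + m_1)/6 = -3/4, c_0 = m_0/2 = 0, d_0 = (m_1 - m_0)/(6h_0) = 1/16. So s'(-2) = -3/4.

-0.7500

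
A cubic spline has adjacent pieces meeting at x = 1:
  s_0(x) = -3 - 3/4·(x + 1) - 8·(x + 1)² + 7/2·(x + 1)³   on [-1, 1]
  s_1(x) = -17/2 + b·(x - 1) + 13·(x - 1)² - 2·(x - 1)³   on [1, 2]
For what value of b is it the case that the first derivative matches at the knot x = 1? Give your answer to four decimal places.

s_0'(x) = -3/4 - 16·(x + 1) + 21/2·(x + 1)², so s_0'(1) = 37/4. On the right, s_1'(1) = b, so b = 37/4.

9.2500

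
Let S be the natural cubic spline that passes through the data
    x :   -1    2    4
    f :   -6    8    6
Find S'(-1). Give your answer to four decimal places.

With M_i denoting the second derivative at x_i, h_i = 3, 2, and Δ_i = (y_(i+1) − y_i)/h_i = 14/3, -1:
  3·M_0 + 10·M_1 + 2·M_2 = 6(Δ_1 - Δ_0) = -34
Natural end conditions: M_0 = M_2 = 0.
Forward elimination and back-substitution give M_0 = 0, M_1 = -17/5, M_2 = 0.
On [-1, 2], S'(x) = b_0 + 2c_0·(x + 1) + 3d_0·(x + 1)² with b_0 = Δ_0 - h_0(2M_0 + M_1)/6 = 191/30, c_0 = M_0/2 = 0, d_0 = (M_1 - M_0)/(6h_0) = -17/90. So S'(-1) = 191/30.

6.3667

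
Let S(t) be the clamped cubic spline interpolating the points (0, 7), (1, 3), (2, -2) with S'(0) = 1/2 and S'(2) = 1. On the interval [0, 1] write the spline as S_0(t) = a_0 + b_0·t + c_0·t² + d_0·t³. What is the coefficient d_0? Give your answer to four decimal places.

1.3750

Write M_i for S''(x_i). With h_i = 1, 1 and divided differences Δ_i = -4, -5, the continuity of S' gives the tridiagonal system
  1·M_0 + 4·M_1 + 1·M_2 = 6(Δ_1 - Δ_0) = -6
Clamped end conditions give two more equations: 2h_0·M_0 + h_0·M_1 = 6(Δ_0 - S'(0)) = -27 and h_1·M_1 + 2h_1·M_2 = 6(S'(2) - Δ_1) = 36.
Hence M_0 = -47/4, M_1 = -7/2, M_2 = 79/4.
On [0, 1], with S_0(t) = a_0 + b_0·t + c_0·t² + d_0·t³: c_0 = M_0/2 = -47/8, d_0 = (M_1 - M_0)/(6h_0) = 11/8, b_0 = Δ_0 - h_0(2M_0 + M_1)/6 = 1/2.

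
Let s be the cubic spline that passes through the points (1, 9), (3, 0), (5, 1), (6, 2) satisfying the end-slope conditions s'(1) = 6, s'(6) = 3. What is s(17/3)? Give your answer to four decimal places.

Put σ_i = s'' at the i-th knot. Here h = (2, 2, 1) and Δ = (-9/2, 1/2, 1), so the interior equations h_(i-1)·σ_(i-1) + 2(h_(i-1)+h_i)·σ_i + h_i·σ_(i+1) = 6(Δ_i − Δ_(i-1)) read
  2·σ_0 + 8·σ_1 + 2·σ_2 = 6(Δ_1 - Δ_0) = 30
  2·σ_1 + 6·σ_2 + 1·σ_3 = 6(Δ_2 - Δ_1) = 3
Clamped end conditions give two more equations: 2h_0·σ_0 + h_0·σ_1 = 6(Δ_0 - s'(1)) = -63 and h_2·σ_2 + 2h_2·σ_3 = 6(s'(6) - Δ_2) = 12.
Solving the tridiagonal system: σ_0 = -477/23, σ_1 = 459/46, σ_2 = -96/23, σ_3 = 186/23.
On [5, 6], s(x) = 1 + 24/23·(x - 5) - 48/23·(x - 5)² + 47/23·(x - 5)³.
With (x - 5) = 2/3: s(17/3) = 853/621.

1.3736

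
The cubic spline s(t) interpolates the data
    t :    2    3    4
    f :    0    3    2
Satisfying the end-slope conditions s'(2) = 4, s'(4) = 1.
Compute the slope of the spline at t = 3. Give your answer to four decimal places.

Put σ_i = s'' at the i-th knot. Here h = (1, 1) and Δ = (3, -1), so the interior equations h_(i-1)·σ_(i-1) + 2(h_(i-1)+h_i)·σ_i + h_i·σ_(i+1) = 6(Δ_i − Δ_(i-1)) read
  1·σ_0 + 4·σ_1 + 1·σ_2 = 6(Δ_1 - Δ_0) = -24
Clamped end conditions give two more equations: 2h_0·σ_0 + h_0·σ_1 = 6(Δ_0 - s'(2)) = -6 and h_1·σ_1 + 2h_1·σ_2 = 6(s'(4) - Δ_1) = 12.
Forward elimination and back-substitution give σ_0 = 3/2, σ_1 = -9, σ_2 = 21/2.
On [3, 4], s'(t) = b_1 + 2c_1·(t - 3) + 3d_1·(t - 3)² with b_1 = Δ_1 - h_1(2σ_1 + σ_2)/6 = 1/4, c_1 = σ_1/2 = -9/2, d_1 = (σ_2 - σ_1)/(6h_1) = 13/4. So s'(3) = 1/4.

0.2500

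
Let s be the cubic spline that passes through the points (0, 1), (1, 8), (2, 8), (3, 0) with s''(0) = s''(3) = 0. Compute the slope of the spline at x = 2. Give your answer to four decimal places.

-4.6667

With σ_i denoting the second derivative at x_i, h_i = 1, 1, 1, and Δ_i = (y_(i+1) − y_i)/h_i = 7, 0, -8:
  1·σ_0 + 4·σ_1 + 1·σ_2 = 6(Δ_1 - Δ_0) = -42
  1·σ_1 + 4·σ_2 + 1·σ_3 = 6(Δ_2 - Δ_1) = -48
Natural end conditions: σ_0 = σ_3 = 0.
Solving: σ_0 = 0, σ_1 = -8, σ_2 = -10, σ_3 = 0.
On [2, 3], s'(x) = b_2 + 2c_2·(x - 2) + 3d_2·(x - 2)² with b_2 = Δ_2 - h_2(2σ_2 + σ_3)/6 = -14/3, c_2 = σ_2/2 = -5, d_2 = (σ_3 - σ_2)/(6h_2) = 5/3. So s'(2) = -14/3.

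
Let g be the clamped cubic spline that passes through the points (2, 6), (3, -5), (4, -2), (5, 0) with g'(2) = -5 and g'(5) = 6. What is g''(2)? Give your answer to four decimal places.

Let σ_i = g''(x_i). Step sizes h_i = 1, 1, 1; slopes of the chords Δ_i = (y_(i+1) - y_i)/h_i = -11, 3, 2.
  1·σ_0 + 4·σ_1 + 1·σ_2 = 6(Δ_1 - Δ_0) = 84
  1·σ_1 + 4·σ_2 + 1·σ_3 = 6(Δ_2 - Δ_1) = -6
Clamped end conditions give two more equations: 2h_0·σ_0 + h_0·σ_1 = 6(Δ_0 - g'(2)) = -36 and h_2·σ_2 + 2h_2·σ_3 = 6(g'(5) - Δ_2) = 24.
Solving the tridiagonal system: σ_0 = -104/3, σ_1 = 100/3, σ_2 = -44/3, σ_3 = 58/3.

-34.6667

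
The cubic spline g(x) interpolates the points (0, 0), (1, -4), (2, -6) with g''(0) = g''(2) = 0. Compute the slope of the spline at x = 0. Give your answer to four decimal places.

-4.5000

With M_i denoting the second derivative at x_i, h_i = 1, 1, and Δ_i = (y_(i+1) − y_i)/h_i = -4, -2:
  1·M_0 + 4·M_1 + 1·M_2 = 6(Δ_1 - Δ_0) = 12
Natural end conditions: M_0 = M_2 = 0.
Solving: M_0 = 0, M_1 = 3, M_2 = 0.
On [0, 1], g'(x) = b_0 + 2c_0·x + 3d_0·x² with b_0 = Δ_0 - h_0(2M_0 + M_1)/6 = -9/2, c_0 = M_0/2 = 0, d_0 = (M_1 - M_0)/(6h_0) = 1/2. So g'(0) = -9/2.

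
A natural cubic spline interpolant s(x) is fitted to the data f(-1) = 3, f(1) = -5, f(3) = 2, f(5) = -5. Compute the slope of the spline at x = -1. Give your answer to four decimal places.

Write m_i for s''(x_i). With h_i = 2, 2, 2 and divided differences Δ_i = -4, 7/2, -7/2, the continuity of s' gives the tridiagonal system
  2·m_0 + 8·m_1 + 2·m_2 = 6(Δ_1 - Δ_0) = 45
  2·m_1 + 8·m_2 + 2·m_3 = 6(Δ_2 - Δ_1) = -42
Natural end conditions: m_0 = m_3 = 0.
Solving: m_0 = 0, m_1 = 37/5, m_2 = -71/10, m_3 = 0.
On [-1, 1], s'(x) = b_0 + 2c_0·(x + 1) + 3d_0·(x + 1)² with b_0 = Δ_0 - h_0(2m_0 + m_1)/6 = -97/15, c_0 = m_0/2 = 0, d_0 = (m_1 - m_0)/(6h_0) = 37/60. So s'(-1) = -97/15.

-6.4667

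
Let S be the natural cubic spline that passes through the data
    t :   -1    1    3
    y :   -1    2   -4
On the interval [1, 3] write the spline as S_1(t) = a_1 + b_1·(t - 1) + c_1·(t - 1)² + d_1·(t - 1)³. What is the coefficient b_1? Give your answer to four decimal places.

Put M_i = S'' at the i-th knot. Here h = (2, 2) and Δ = (3/2, -3), so the interior equations h_(i-1)·M_(i-1) + 2(h_(i-1)+h_i)·M_i + h_i·M_(i+1) = 6(Δ_i − Δ_(i-1)) read
  2·M_0 + 8·M_1 + 2·M_2 = 6(Δ_1 - Δ_0) = -27
Natural end conditions: M_0 = M_2 = 0.
Hence M_0 = 0, M_1 = -27/8, M_2 = 0.
On [1, 3], with S_1(t) = a_1 + b_1·(t - 1) + c_1·(t - 1)² + d_1·(t - 1)³: c_1 = M_1/2 = -27/16, d_1 = (M_2 - M_1)/(6h_1) = 9/32, b_1 = Δ_1 - h_1(2M_1 + M_2)/6 = -3/4.

-0.7500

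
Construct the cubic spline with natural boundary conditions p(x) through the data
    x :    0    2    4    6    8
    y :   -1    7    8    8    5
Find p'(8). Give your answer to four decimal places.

With M_i denoting the second derivative at x_i, h_i = 2, 2, 2, 2, and Δ_i = (y_(i+1) − y_i)/h_i = 4, 1/2, 0, -3/2:
  2·M_0 + 8·M_1 + 2·M_2 = 6(Δ_1 - Δ_0) = -21
  2·M_1 + 8·M_2 + 2·M_3 = 6(Δ_2 - Δ_1) = -3
  2·M_2 + 8·M_3 + 2·M_4 = 6(Δ_3 - Δ_2) = -9
Natural end conditions: M_0 = M_4 = 0.
Solving the tridiagonal system: M_0 = 0, M_1 = -39/14, M_2 = 9/14, M_3 = -9/7, M_4 = 0.
On [6, 8], p'(x) = b_3 + 2c_3·(x - 6) + 3d_3·(x - 6)² with b_3 = Δ_3 - h_3(2M_3 + M_4)/6 = -9/14, c_3 = M_3/2 = -9/14, d_3 = (M_4 - M_3)/(6h_3) = 3/28. So p'(8) = -27/14.

-1.9286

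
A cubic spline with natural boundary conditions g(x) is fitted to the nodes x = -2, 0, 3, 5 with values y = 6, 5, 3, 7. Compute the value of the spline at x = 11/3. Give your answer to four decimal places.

Put m_i = g'' at the i-th knot. Here h = (2, 3, 2) and Δ = (-1/2, -2/3, 2), so the interior equations h_(i-1)·m_(i-1) + 2(h_(i-1)+h_i)·m_i + h_i·m_(i+1) = 6(Δ_i − Δ_(i-1)) read
  2·m_0 + 10·m_1 + 3·m_2 = 6(Δ_1 - Δ_0) = -1
  3·m_1 + 10·m_2 + 2·m_3 = 6(Δ_2 - Δ_1) = 16
Natural end conditions: m_0 = m_3 = 0.
Forward elimination and back-substitution give m_0 = 0, m_1 = -58/91, m_2 = 163/91, m_3 = 0.
On [3, 5], g(x) = 3 + 220/273·(x - 3) + 163/182·(x - 3)² - 163/1092·(x - 3)³.
With (x - 3) = 2/3: g(11/3) = 28681/7371.

3.8911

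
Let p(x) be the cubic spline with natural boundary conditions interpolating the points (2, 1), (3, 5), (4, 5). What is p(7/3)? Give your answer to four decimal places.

Write m_i for p''(x_i). With h_i = 1, 1 and divided differences Δ_i = 4, 0, the continuity of p' gives the tridiagonal system
  1·m_0 + 4·m_1 + 1·m_2 = 6(Δ_1 - Δ_0) = -24
Natural end conditions: m_0 = m_2 = 0.
Solving: m_0 = 0, m_1 = -6, m_2 = 0.
On [2, 3], p(x) = 1 + 5·(x - 2) + 0·(x - 2)² - 1·(x - 2)³.
With (x - 2) = 1/3: p(7/3) = 71/27.

2.6296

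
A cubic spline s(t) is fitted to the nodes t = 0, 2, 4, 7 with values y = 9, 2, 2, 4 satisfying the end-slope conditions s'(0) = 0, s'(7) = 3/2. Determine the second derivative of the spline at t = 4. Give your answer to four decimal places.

-0.9459

Let σ_i = s''(x_i). Step sizes h_i = 2, 2, 3; slopes of the chords Δ_i = (y_(i+1) - y_i)/h_i = -7/2, 0, 2/3.
  2·σ_0 + 8·σ_1 + 2·σ_2 = 6(Δ_1 - Δ_0) = 21
  2·σ_1 + 10·σ_2 + 3·σ_3 = 6(Δ_2 - Δ_1) = 4
Clamped end conditions give two more equations: 2h_0·σ_0 + h_0·σ_1 = 6(Δ_0 - s'(0)) = -21 and h_2·σ_2 + 2h_2·σ_3 = 6(s'(7) - Δ_2) = 5.
Forward elimination and back-substitution give σ_0 = -565/74, σ_1 = 353/74, σ_2 = -35/37, σ_3 = 145/111.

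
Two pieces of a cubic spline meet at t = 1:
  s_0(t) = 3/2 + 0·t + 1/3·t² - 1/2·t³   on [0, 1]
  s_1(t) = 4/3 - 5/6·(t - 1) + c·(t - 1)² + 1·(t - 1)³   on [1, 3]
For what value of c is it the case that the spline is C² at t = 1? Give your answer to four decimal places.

s_0''(t) = 2/3 - 3·t, so s_0''(1) = -7/3. On the right, s_1''(1) = 2c, so c = -7/6.

-1.1667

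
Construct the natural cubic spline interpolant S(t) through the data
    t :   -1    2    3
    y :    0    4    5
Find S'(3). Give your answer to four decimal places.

Put M_i = S'' at the i-th knot. Here h = (3, 1) and Δ = (4/3, 1), so the interior equations h_(i-1)·M_(i-1) + 2(h_(i-1)+h_i)·M_i + h_i·M_(i+1) = 6(Δ_i − Δ_(i-1)) read
  3·M_0 + 8·M_1 + 1·M_2 = 6(Δ_1 - Δ_0) = -2
Natural end conditions: M_0 = M_2 = 0.
Forward elimination and back-substitution give M_0 = 0, M_1 = -1/4, M_2 = 0.
On [2, 3], S'(t) = b_1 + 2c_1·(t - 2) + 3d_1·(t - 2)² with b_1 = Δ_1 - h_1(2M_1 + M_2)/6 = 13/12, c_1 = M_1/2 = -1/8, d_1 = (M_2 - M_1)/(6h_1) = 1/24. So S'(3) = 23/24.

0.9583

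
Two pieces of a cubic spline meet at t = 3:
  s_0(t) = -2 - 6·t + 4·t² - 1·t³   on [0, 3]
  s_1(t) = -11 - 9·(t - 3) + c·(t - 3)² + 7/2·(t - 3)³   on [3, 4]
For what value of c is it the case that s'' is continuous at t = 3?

s_0''(t) = 8 - 6·t, so s_0''(3) = -10. On the right, s_1''(3) = 2c, so c = -5.

-5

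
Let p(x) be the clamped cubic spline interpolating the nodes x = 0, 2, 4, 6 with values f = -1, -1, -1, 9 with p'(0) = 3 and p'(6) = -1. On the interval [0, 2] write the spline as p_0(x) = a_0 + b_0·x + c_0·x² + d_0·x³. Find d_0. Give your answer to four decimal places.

Write M_i for p''(x_i). With h_i = 2, 2, 2 and divided differences Δ_i = 0, 0, 5, the continuity of p' gives the tridiagonal system
  2·M_0 + 8·M_1 + 2·M_2 = 6(Δ_1 - Δ_0) = 0
  2·M_1 + 8·M_2 + 2·M_3 = 6(Δ_2 - Δ_1) = 30
Clamped end conditions give two more equations: 2h_0·M_0 + h_0·M_1 = 6(Δ_0 - p'(0)) = -18 and h_2·M_2 + 2h_2·M_3 = 6(p'(6) - Δ_2) = -36.
Solving: M_0 = -62/15, M_1 = -11/15, M_2 = 106/15, M_3 = -188/15.
On [0, 2], with p_0(x) = a_0 + b_0·x + c_0·x² + d_0·x³: c_0 = M_0/2 = -31/15, d_0 = (M_1 - M_0)/(6h_0) = 17/60, b_0 = Δ_0 - h_0(2M_0 + M_1)/6 = 3.

0.2833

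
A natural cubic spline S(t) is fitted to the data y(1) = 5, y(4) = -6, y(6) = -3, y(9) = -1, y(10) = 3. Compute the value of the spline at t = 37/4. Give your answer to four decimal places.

Let M_i = S''(x_i). Step sizes h_i = 3, 2, 3, 1; slopes of the chords Δ_i = (y_(i+1) - y_i)/h_i = -11/3, 3/2, 2/3, 4.
  3·M_0 + 10·M_1 + 2·M_2 = 6(Δ_1 - Δ_0) = 31
  2·M_1 + 10·M_2 + 3·M_3 = 6(Δ_2 - Δ_1) = -5
  3·M_2 + 8·M_3 + 1·M_4 = 6(Δ_3 - Δ_2) = 20
Natural end conditions: M_0 = M_4 = 0.
Solving the tridiagonal system: M_0 = 0, M_1 = 2401/678, M_2 = -748/339, M_3 = 376/113, M_4 = 0.
On [9, 10], S(t) = -1 + 980/339·(t - 9) + 188/113·(t - 9)² - 188/339·(t - 9)³.
With (t - 9) = 1/4: S(37/4) = -329/1808.

-0.1820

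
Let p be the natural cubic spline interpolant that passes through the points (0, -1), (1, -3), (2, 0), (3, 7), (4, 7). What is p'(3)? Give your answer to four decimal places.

4.1429

Put m_i = p'' at the i-th knot. Here h = (1, 1, 1, 1) and Δ = (-2, 3, 7, 0), so the interior equations h_(i-1)·m_(i-1) + 2(h_(i-1)+h_i)·m_i + h_i·m_(i+1) = 6(Δ_i − Δ_(i-1)) read
  1·m_0 + 4·m_1 + 1·m_2 = 6(Δ_1 - Δ_0) = 30
  1·m_1 + 4·m_2 + 1·m_3 = 6(Δ_2 - Δ_1) = 24
  1·m_2 + 4·m_3 + 1·m_4 = 6(Δ_3 - Δ_2) = -42
Natural end conditions: m_0 = m_4 = 0.
Forward elimination and back-substitution give m_0 = 0, m_1 = 39/7, m_2 = 54/7, m_3 = -87/7, m_4 = 0.
On [3, 4], p'(x) = b_3 + 2c_3·(x - 3) + 3d_3·(x - 3)² with b_3 = Δ_3 - h_3(2m_3 + m_4)/6 = 29/7, c_3 = m_3/2 = -87/14, d_3 = (m_4 - m_3)/(6h_3) = 29/14. So p'(3) = 29/7.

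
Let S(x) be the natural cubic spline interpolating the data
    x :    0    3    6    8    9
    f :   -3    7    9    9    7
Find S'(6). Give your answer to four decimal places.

Write m_i for S''(x_i). With h_i = 3, 3, 2, 1 and divided differences Δ_i = 10/3, 2/3, 0, -2, the continuity of S' gives the tridiagonal system
  3·m_0 + 12·m_1 + 3·m_2 = 6(Δ_1 - Δ_0) = -16
  3·m_1 + 10·m_2 + 2·m_3 = 6(Δ_2 - Δ_1) = -4
  2·m_2 + 6·m_3 + 1·m_4 = 6(Δ_3 - Δ_2) = -12
Natural end conditions: m_0 = m_4 = 0.
Forward elimination and back-substitution give m_0 = 0, m_1 = -448/309, m_2 = 48/103, m_3 = -222/103, m_4 = 0.
On [6, 8], S'(x) = b_2 + 2c_2·(x - 6) + 3d_2·(x - 6)² with b_2 = Δ_2 - h_2(2m_2 + m_3)/6 = 42/103, c_2 = m_2/2 = 24/103, d_2 = (m_3 - m_2)/(6h_2) = -45/206. So S'(6) = 42/103.

0.4078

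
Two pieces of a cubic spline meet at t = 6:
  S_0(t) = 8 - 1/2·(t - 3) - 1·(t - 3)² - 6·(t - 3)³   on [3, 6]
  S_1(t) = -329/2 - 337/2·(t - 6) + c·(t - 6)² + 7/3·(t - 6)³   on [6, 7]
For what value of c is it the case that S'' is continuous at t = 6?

-55

S_0''(t) = -2 - 36·(t - 3), so S_0''(6) = -110. On the right, S_1''(6) = 2c, so c = -55.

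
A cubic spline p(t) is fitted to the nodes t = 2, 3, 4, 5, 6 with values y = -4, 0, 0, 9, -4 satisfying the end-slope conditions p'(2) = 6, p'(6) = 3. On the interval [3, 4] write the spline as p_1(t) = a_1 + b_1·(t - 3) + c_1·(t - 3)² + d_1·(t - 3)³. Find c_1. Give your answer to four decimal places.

Write M_i for p''(x_i). With h_i = 1, 1, 1, 1 and divided differences Δ_i = 4, 0, 9, -13, the continuity of p' gives the tridiagonal system
  1·M_0 + 4·M_1 + 1·M_2 = 6(Δ_1 - Δ_0) = -24
  1·M_1 + 4·M_2 + 1·M_3 = 6(Δ_2 - Δ_1) = 54
  1·M_2 + 4·M_3 + 1·M_4 = 6(Δ_3 - Δ_2) = -132
Clamped end conditions give two more equations: 2h_0·M_0 + h_0·M_1 = 6(Δ_0 - p'(2)) = -12 and h_3·M_3 + 2h_3·M_4 = 6(p'(6) - Δ_3) = 96.
Forward elimination and back-substitution give M_0 = 33/28, M_1 = -201/14, M_2 = 129/4, M_3 = -849/14, M_4 = 2193/28.
On [3, 4], with p_1(t) = a_1 + b_1·(t - 3) + c_1·(t - 3)² + d_1·(t - 3)³: c_1 = M_1/2 = -201/28, d_1 = (M_2 - M_1)/(6h_1) = 435/56, b_1 = Δ_1 - h_1(2M_1 + M_2)/6 = -33/56.

-7.1786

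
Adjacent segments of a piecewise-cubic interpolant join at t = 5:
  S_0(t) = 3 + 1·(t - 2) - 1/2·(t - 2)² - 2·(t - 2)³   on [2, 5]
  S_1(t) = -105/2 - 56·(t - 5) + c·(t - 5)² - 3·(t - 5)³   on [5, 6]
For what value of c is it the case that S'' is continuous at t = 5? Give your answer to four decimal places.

-18.5000

S_0''(t) = -1 - 12·(t - 2), so S_0''(5) = -37. On the right, S_1''(5) = 2c, so c = -37/2.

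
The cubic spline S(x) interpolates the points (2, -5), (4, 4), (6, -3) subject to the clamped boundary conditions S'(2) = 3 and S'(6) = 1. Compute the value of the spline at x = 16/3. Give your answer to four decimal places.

With m_i denoting the second derivative at x_i, h_i = 2, 2, and Δ_i = (y_(i+1) − y_i)/h_i = 9/2, -7/2:
  2·m_0 + 8·m_1 + 2·m_2 = 6(Δ_1 - Δ_0) = -48
Clamped end conditions give two more equations: 2h_0·m_0 + h_0·m_1 = 6(Δ_0 - S'(2)) = 9 and h_1·m_1 + 2h_1·m_2 = 6(S'(6) - Δ_1) = 27.
Forward elimination and back-substitution give m_0 = 31/4, m_1 = -11, m_2 = 49/4.
On [4, 6], S(x) = 4 - 1/4·(x - 4) - 11/2·(x - 4)² + 31/16·(x - 4)³.
With (x - 4) = 4/3: S(16/3) = -41/27.

-1.5185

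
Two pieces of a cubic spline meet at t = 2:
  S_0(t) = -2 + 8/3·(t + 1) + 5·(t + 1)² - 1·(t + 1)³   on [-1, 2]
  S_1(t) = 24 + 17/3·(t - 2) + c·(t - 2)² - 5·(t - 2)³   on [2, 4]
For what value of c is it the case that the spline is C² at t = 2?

-4

S_0''(t) = 10 - 6·(t + 1), so S_0''(2) = -8. On the right, S_1''(2) = 2c, so c = -4.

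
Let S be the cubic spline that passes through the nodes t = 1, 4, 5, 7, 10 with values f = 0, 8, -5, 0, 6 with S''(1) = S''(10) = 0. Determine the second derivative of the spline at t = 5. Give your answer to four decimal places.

19.2420

Put M_i = S'' at the i-th knot. Here h = (3, 1, 2, 3) and Δ = (8/3, -13, 5/2, 2), so the interior equations h_(i-1)·M_(i-1) + 2(h_(i-1)+h_i)·M_i + h_i·M_(i+1) = 6(Δ_i − Δ_(i-1)) read
  3·M_0 + 8·M_1 + 1·M_2 = 6(Δ_1 - Δ_0) = -94
  1·M_1 + 6·M_2 + 2·M_3 = 6(Δ_2 - Δ_1) = 93
  2·M_2 + 10·M_3 + 3·M_4 = 6(Δ_3 - Δ_2) = -3
Natural end conditions: M_0 = M_4 = 0.
Solving the tridiagonal system: M_0 = 0, M_1 = -3100/219, M_2 = 4214/219, M_3 = -1817/438, M_4 = 0.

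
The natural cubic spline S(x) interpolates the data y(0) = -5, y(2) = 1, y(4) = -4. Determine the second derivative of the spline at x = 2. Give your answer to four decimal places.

-4.1250

Write σ_i for S''(x_i). With h_i = 2, 2 and divided differences Δ_i = 3, -5/2, the continuity of S' gives the tridiagonal system
  2·σ_0 + 8·σ_1 + 2·σ_2 = 6(Δ_1 - Δ_0) = -33
Natural end conditions: σ_0 = σ_2 = 0.
Hence σ_0 = 0, σ_1 = -33/8, σ_2 = 0.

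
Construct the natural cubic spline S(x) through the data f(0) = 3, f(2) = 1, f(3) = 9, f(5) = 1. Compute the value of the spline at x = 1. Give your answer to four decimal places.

-0.8286

With M_i denoting the second derivative at x_i, h_i = 2, 1, 2, and Δ_i = (y_(i+1) − y_i)/h_i = -1, 8, -4:
  2·M_0 + 6·M_1 + 1·M_2 = 6(Δ_1 - Δ_0) = 54
  1·M_1 + 6·M_2 + 2·M_3 = 6(Δ_2 - Δ_1) = -72
Natural end conditions: M_0 = M_3 = 0.
Hence M_0 = 0, M_1 = 396/35, M_2 = -486/35, M_3 = 0.
On [0, 2], S(x) = 3 - 167/35·x + 0·x² + 33/35·x³.
With x = 1: S(1) = -29/35.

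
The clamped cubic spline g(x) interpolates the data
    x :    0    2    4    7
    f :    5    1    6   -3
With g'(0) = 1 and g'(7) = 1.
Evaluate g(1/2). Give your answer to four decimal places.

With M_i denoting the second derivative at x_i, h_i = 2, 2, 3, and Δ_i = (y_(i+1) − y_i)/h_i = -2, 5/2, -3:
  2·M_0 + 8·M_1 + 2·M_2 = 6(Δ_1 - Δ_0) = 27
  2·M_1 + 10·M_2 + 3·M_3 = 6(Δ_2 - Δ_1) = -33
Clamped end conditions give two more equations: 2h_0·M_0 + h_0·M_1 = 6(Δ_0 - g'(0)) = -18 and h_2·M_2 + 2h_2·M_3 = 6(g'(7) - Δ_2) = 24.
Hence M_0 = -597/74, M_1 = 264/37, M_2 = -258/37, M_3 = 277/37.
On [0, 2], g(x) = 5 + 1·x - 597/148·x² + 375/296·x³.
With x = 1/2: g(1/2) = 11011/2368.

4.6499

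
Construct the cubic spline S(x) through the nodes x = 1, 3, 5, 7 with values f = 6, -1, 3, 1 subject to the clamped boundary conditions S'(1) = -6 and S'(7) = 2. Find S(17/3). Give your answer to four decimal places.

Write σ_i for S''(x_i). With h_i = 2, 2, 2 and divided differences Δ_i = -7/2, 2, -1, the continuity of S' gives the tridiagonal system
  2·σ_0 + 8·σ_1 + 2·σ_2 = 6(Δ_1 - Δ_0) = 33
  2·σ_1 + 8·σ_2 + 2·σ_3 = 6(Δ_2 - Δ_1) = -18
Clamped end conditions give two more equations: 2h_0·σ_0 + h_0·σ_1 = 6(Δ_0 - S'(1)) = 15 and h_2·σ_2 + 2h_2·σ_3 = 6(S'(7) - Δ_2) = 18.
Solving the tridiagonal system: σ_0 = 7/6, σ_1 = 31/6, σ_2 = -16/3, σ_3 = 43/6.
On [5, 7], S(x) = 3 + 1/6·(x - 5) - 8/3·(x - 5)² + 25/24·(x - 5)³.
With (x - 5) = 2/3: S(17/3) = 181/81.

2.2346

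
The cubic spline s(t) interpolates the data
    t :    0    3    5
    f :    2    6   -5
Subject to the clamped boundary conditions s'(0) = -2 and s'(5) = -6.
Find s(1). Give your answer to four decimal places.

Write σ_i for s''(x_i). With h_i = 3, 2 and divided differences Δ_i = 4/3, -11/2, the continuity of s' gives the tridiagonal system
  3·σ_0 + 10·σ_1 + 2·σ_2 = 6(Δ_1 - Δ_0) = -41
Clamped end conditions give two more equations: 2h_0·σ_0 + h_0·σ_1 = 6(Δ_0 - s'(0)) = 20 and h_1·σ_1 + 2h_1·σ_2 = 6(s'(5) - Δ_1) = -3.
Solving the tridiagonal system: σ_0 = 199/30, σ_1 = -33/5, σ_2 = 51/20.
On [0, 3], s(t) = 2 - 2·t + 199/60·t² - 397/540·t³.
With t = 1: s(1) = 697/270.

2.5815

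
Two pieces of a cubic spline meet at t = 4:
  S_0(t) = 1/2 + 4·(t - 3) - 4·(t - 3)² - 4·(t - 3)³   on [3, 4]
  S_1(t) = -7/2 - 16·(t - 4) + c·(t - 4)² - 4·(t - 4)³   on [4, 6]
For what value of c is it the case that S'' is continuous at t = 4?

-16

S_0''(t) = -8 - 24·(t - 3), so S_0''(4) = -32. On the right, S_1''(4) = 2c, so c = -16.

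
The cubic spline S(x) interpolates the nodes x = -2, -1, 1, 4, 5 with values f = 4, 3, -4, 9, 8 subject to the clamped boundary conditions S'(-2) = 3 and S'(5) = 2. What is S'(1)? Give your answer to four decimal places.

0.6757

Let m_i = S''(x_i). Step sizes h_i = 1, 2, 3, 1; slopes of the chords Δ_i = (y_(i+1) - y_i)/h_i = -1, -7/2, 13/3, -1.
  1·m_0 + 6·m_1 + 2·m_2 = 6(Δ_1 - Δ_0) = -15
  2·m_1 + 10·m_2 + 3·m_3 = 6(Δ_2 - Δ_1) = 47
  3·m_2 + 8·m_3 + 1·m_4 = 6(Δ_3 - Δ_2) = -32
Clamped end conditions give two more equations: 2h_0·m_0 + h_0·m_1 = 6(Δ_0 - S'(-2)) = -24 and h_3·m_3 + 2h_3·m_4 = 6(S'(5) - Δ_3) = 18.
Solving the tridiagonal system: m_0 = -2281/222, m_1 = -383/111, m_2 = 3547/444, m_3 = -641/74, m_4 = 1973/148.
On [1, 4], S'(x) = b_2 + 2c_2·(x - 1) + 3d_2·(x - 1)² with b_2 = Δ_2 - h_2(2m_2 + m_3)/6 = 25/37, c_2 = m_2/2 = 3547/888, d_2 = (m_3 - m_2)/(6h_2) = -7393/7992. So S'(1) = 25/37.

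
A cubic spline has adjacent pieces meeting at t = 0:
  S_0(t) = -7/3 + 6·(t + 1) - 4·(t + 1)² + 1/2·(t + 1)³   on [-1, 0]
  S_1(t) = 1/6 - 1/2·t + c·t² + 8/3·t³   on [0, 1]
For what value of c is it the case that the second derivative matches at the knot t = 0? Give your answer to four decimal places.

S_0''(t) = -8 + 3·(t + 1), so S_0''(0) = -5. On the right, S_1''(0) = 2c, so c = -5/2.

-2.5000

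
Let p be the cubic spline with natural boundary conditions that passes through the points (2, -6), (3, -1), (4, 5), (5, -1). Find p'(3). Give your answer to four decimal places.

7.1333

With m_i denoting the second derivative at x_i, h_i = 1, 1, 1, and Δ_i = (y_(i+1) − y_i)/h_i = 5, 6, -6:
  1·m_0 + 4·m_1 + 1·m_2 = 6(Δ_1 - Δ_0) = 6
  1·m_1 + 4·m_2 + 1·m_3 = 6(Δ_2 - Δ_1) = -72
Natural end conditions: m_0 = m_3 = 0.
Solving the tridiagonal system: m_0 = 0, m_1 = 32/5, m_2 = -98/5, m_3 = 0.
On [3, 4], p'(x) = b_1 + 2c_1·(x - 3) + 3d_1·(x - 3)² with b_1 = Δ_1 - h_1(2m_1 + m_2)/6 = 107/15, c_1 = m_1/2 = 16/5, d_1 = (m_2 - m_1)/(6h_1) = -13/3. So p'(3) = 107/15.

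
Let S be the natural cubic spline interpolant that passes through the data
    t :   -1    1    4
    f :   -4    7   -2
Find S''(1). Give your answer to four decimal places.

Let m_i = S''(x_i). Step sizes h_i = 2, 3; slopes of the chords Δ_i = (y_(i+1) - y_i)/h_i = 11/2, -3.
  2·m_0 + 10·m_1 + 3·m_2 = 6(Δ_1 - Δ_0) = -51
Natural end conditions: m_0 = m_2 = 0.
Hence m_0 = 0, m_1 = -51/10, m_2 = 0.

-5.1000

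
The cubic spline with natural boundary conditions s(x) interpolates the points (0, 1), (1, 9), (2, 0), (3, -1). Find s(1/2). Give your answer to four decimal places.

6.9000

Let M_i = s''(x_i). Step sizes h_i = 1, 1, 1; slopes of the chords Δ_i = (y_(i+1) - y_i)/h_i = 8, -9, -1.
  1·M_0 + 4·M_1 + 1·M_2 = 6(Δ_1 - Δ_0) = -102
  1·M_1 + 4·M_2 + 1·M_3 = 6(Δ_2 - Δ_1) = 48
Natural end conditions: M_0 = M_3 = 0.
Forward elimination and back-substitution give M_0 = 0, M_1 = -152/5, M_2 = 98/5, M_3 = 0.
On [0, 1], s(x) = 1 + 196/15·x + 0·x² - 76/15·x³.
With x = 1/2: s(1/2) = 69/10.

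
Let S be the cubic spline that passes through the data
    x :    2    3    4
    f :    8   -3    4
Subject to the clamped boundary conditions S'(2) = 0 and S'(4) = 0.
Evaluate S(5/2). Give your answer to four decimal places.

Write σ_i for S''(x_i). With h_i = 1, 1 and divided differences Δ_i = -11, 7, the continuity of S' gives the tridiagonal system
  1·σ_0 + 4·σ_1 + 1·σ_2 = 6(Δ_1 - Δ_0) = 108
Clamped end conditions give two more equations: 2h_0·σ_0 + h_0·σ_1 = 6(Δ_0 - S'(2)) = -66 and h_1·σ_1 + 2h_1·σ_2 = 6(S'(4) - Δ_1) = -42.
Solving: σ_0 = -60, σ_1 = 54, σ_2 = -48.
On [2, 3], S(x) = 8 + 0·(x - 2) - 30·(x - 2)² + 19·(x - 2)³.
With (x - 2) = 1/2: S(5/2) = 23/8.

2.8750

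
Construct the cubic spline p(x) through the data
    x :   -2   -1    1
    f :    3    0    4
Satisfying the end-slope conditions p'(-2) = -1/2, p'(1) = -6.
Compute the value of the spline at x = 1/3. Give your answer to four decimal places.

Let M_i = p''(x_i). Step sizes h_i = 1, 2; slopes of the chords Δ_i = (y_(i+1) - y_i)/h_i = -3, 2.
  1·M_0 + 6·M_1 + 2·M_2 = 6(Δ_1 - Δ_0) = 30
Clamped end conditions give two more equations: 2h_0·M_0 + h_0·M_1 = 6(Δ_0 - p'(-2)) = -15 and h_1·M_1 + 2h_1·M_2 = 6(p'(1) - Δ_1) = -48.
Hence M_0 = -43/3, M_1 = 41/3, M_2 = -113/6.
On [-1, 1], p(x) = 0 - 5/6·(x + 1) + 41/6·(x + 1)² - 65/24·(x + 1)³.
With (x + 1) = 4/3: p(1/3) = 374/81.

4.6173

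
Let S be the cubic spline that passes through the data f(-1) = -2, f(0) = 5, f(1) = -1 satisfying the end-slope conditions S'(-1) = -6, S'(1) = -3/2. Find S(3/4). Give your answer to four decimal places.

Put m_i = S'' at the i-th knot. Here h = (1, 1) and Δ = (7, -6), so the interior equations h_(i-1)·m_(i-1) + 2(h_(i-1)+h_i)·m_i + h_i·m_(i+1) = 6(Δ_i − Δ_(i-1)) read
  1·m_0 + 4·m_1 + 1·m_2 = 6(Δ_1 - Δ_0) = -78
Clamped end conditions give two more equations: 2h_0·m_0 + h_0·m_1 = 6(Δ_0 - S'(-1)) = 78 and h_1·m_1 + 2h_1·m_2 = 6(S'(1) - Δ_1) = 27.
Forward elimination and back-substitution give m_0 = 243/4, m_1 = -87/2, m_2 = 141/4.
On [0, 1], S(t) = 5 + 21/8·t - 87/4·t² + 105/8·t³.
With t = 3/4: S(3/4) = 139/512.

0.2715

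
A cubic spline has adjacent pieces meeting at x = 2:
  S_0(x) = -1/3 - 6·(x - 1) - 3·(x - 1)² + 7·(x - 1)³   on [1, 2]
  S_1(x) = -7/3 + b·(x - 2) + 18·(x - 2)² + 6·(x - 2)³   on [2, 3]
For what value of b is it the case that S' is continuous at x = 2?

S_0'(x) = -6 - 6·(x - 1) + 21·(x - 1)², so S_0'(2) = 9. On the right, S_1'(2) = b, so b = 9.

9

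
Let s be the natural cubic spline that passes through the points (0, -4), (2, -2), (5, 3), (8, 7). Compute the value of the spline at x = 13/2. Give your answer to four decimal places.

Write M_i for s''(x_i). With h_i = 2, 3, 3 and divided differences Δ_i = 1, 5/3, 4/3, the continuity of s' gives the tridiagonal system
  2·M_0 + 10·M_1 + 3·M_2 = 6(Δ_1 - Δ_0) = 4
  3·M_1 + 12·M_2 + 3·M_3 = 6(Δ_2 - Δ_1) = -2
Natural end conditions: M_0 = M_3 = 0.
Forward elimination and back-substitution give M_0 = 0, M_1 = 18/37, M_2 = -32/111, M_3 = 0.
On [5, 8], s(x) = 3 + 60/37·(x - 5) - 16/111·(x - 5)² + 16/999·(x - 5)³.
With (x - 5) = 3/2: s(13/2) = 191/37.

5.1622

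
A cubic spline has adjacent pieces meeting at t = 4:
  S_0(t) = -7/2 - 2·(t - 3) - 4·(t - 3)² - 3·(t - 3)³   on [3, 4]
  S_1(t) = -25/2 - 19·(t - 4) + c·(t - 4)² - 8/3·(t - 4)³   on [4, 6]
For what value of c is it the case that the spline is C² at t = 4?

S_0''(t) = -8 - 18·(t - 3), so S_0''(4) = -26. On the right, S_1''(4) = 2c, so c = -13.

-13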